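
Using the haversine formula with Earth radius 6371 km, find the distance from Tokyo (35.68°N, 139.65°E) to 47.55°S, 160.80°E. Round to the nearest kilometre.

9491 km

Δλ = 160.80 − 139.65 = 21.15°.
Δφ = -47.55 − 35.68 = -83.23°.
a = sin²(Δφ/2) + cos φ₁ · cos φ₂ · sin²(Δλ/2) = 0.459523.
c = 2·atan2(√a, √(1−a)) = 1.48975 rad → d = 6371·c ≈ 9491.22 km.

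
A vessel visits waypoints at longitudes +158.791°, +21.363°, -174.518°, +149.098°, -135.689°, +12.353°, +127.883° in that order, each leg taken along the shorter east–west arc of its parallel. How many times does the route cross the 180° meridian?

3

Leg 1: +158.791° → +21.363°, shortest Δλ = -137.428° (west) — does not cross 180°.
Leg 2: +21.363° → -174.518°, shortest Δλ = 164.119° (east) — crosses 180°.
Leg 3: -174.518° → +149.098°, shortest Δλ = -36.384° (west) — crosses 180°.
Leg 4: +149.098° → -135.689°, shortest Δλ = 75.213° (east) — crosses 180°.
Leg 5: -135.689° → +12.353°, shortest Δλ = 148.042° (east) — does not cross 180°.
Leg 6: +12.353° → +127.883°, shortest Δλ = 115.53° (east) — does not cross 180°.
Total crossings: 3.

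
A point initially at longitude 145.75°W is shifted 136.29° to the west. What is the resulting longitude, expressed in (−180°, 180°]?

Start at -145.75°; shift −136.29° → -282.04°.
-282.04° lies outside (−180°, 180°]; add 360° → +77.96°.

77.96°E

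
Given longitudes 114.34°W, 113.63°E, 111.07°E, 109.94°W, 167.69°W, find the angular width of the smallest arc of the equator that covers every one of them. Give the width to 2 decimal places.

Sort the longitudes: -167.69°, -114.34°, -109.94°, +111.07°, +113.63°.
Eastward gaps between consecutive values (wrapping around): 53.35°, 4.40°, 221.01°, 2.56°, 78.68°.
Largest gap = 221.01° ⇒ minimal covering band is its complement: 360° − 221.01° = 138.99°.
Band runs from +111.07° eastward to -109.94°, crossing the antimeridian.

138.99°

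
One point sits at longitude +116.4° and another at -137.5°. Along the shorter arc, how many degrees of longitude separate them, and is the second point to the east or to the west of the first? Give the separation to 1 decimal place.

106.1° east

Raw difference: -137.5 − 116.4 = -253.9°.
Normalise into (−180°, 180°]: -253.9° + 360° = 106.1°.
Positive ⇒ the second point lies to the east; separation 106.1°.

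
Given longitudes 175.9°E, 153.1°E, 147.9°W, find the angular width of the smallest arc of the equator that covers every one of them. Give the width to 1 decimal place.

59.0°

Sort the longitudes: -147.9°, +153.1°, +175.9°.
Eastward gaps between consecutive values (wrapping around): 301.0°, 22.8°, 36.2°.
Largest gap = 301.0° ⇒ minimal covering band is its complement: 360° − 301.0° = 59.0°.
Band runs from +153.1° eastward to -147.9°, crossing the antimeridian.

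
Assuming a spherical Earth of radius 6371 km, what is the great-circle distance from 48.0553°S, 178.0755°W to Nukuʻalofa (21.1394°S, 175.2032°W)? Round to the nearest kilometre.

Δλ = -175.2032 − -178.0755 = 2.8723°.
Δφ = -21.1394 − -48.0553 = 26.9159°.
a = sin²(Δφ/2) + cos φ₁ · cos φ₂ · sin²(Δλ/2) = 0.054556.
c = 2·atan2(√a, √(1−a)) = 0.47150 rad → d = 6371·c ≈ 3003.92 km.

3004 km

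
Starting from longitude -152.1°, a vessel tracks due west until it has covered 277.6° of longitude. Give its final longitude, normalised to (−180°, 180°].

-69.7°

Start at -152.1°; shift −277.6° → -429.7°.
-429.7° lies outside (−180°, 180°]; add 360° → -69.7°.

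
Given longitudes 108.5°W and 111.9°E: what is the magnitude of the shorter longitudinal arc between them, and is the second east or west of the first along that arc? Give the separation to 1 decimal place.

139.6° west

Raw difference: 111.9 − -108.5 = 220.4°.
Normalise into (−180°, 180°]: 220.4° − 360° = -139.6°.
Negative ⇒ the second point lies to the west; separation 139.6°.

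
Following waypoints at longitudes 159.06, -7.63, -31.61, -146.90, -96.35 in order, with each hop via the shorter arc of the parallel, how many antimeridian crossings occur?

0

Leg 1: +159.06° → -7.63°, shortest Δλ = -166.69° (west) — does not cross 180°.
Leg 2: -7.63° → -31.61°, shortest Δλ = -23.98° (west) — does not cross 180°.
Leg 3: -31.61° → -146.90°, shortest Δλ = -115.29° (west) — does not cross 180°.
Leg 4: -146.90° → -96.35°, shortest Δλ = 50.55° (east) — does not cross 180°.
Total crossings: 0.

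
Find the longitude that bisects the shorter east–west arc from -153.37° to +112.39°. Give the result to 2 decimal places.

+159.51°

Signed shortest Δλ from -153.37° to +112.39° is -94.24°.
Midpoint longitude = -153.37° + (-94.24°)/2 = -153.37° − 47.12° = -200.49°.
Normalise into (−180°, 180°]: +159.51°.
(The naïve average (-153.37 + +112.39)/2 = -20.49° is on the wrong side of the globe.)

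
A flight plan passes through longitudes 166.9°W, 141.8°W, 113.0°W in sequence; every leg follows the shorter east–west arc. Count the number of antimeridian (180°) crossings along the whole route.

0

Leg 1: -166.9° → -141.8°, shortest Δλ = 25.1° (east) — does not cross 180°.
Leg 2: -141.8° → -113.0°, shortest Δλ = 28.8° (east) — does not cross 180°.
Total crossings: 0.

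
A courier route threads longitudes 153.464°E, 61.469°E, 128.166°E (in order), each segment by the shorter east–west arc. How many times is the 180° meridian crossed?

0

Leg 1: +153.464° → +61.469°, shortest Δλ = -91.995° (west) — does not cross 180°.
Leg 2: +61.469° → +128.166°, shortest Δλ = 66.697° (east) — does not cross 180°.
Total crossings: 0.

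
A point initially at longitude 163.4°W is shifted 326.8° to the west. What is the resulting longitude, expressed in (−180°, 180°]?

Start at -163.4°; shift −326.8° → -490.2°.
-490.2° lies outside (−180°, 180°]; add 360° → -130.2°.

130.2°W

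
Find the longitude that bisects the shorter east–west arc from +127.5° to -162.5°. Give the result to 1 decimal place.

+162.5°

Signed shortest Δλ from +127.5° to -162.5° is +70.0°.
Midpoint longitude = +127.5° + (+70.0°)/2 = +127.5° + 35.0° = +162.5°.
(The naïve average (+127.5 + -162.5)/2 = -17.5° is on the wrong side of the globe.)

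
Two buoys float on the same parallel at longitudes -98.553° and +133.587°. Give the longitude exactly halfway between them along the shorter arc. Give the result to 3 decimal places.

Signed shortest Δλ from -98.553° to +133.587° is -127.860°.
Midpoint longitude = -98.553° + (-127.860°)/2 = -98.553° − 63.930° = -162.483°.
(The naïve average (-98.553 + +133.587)/2 = 17.517° is on the wrong side of the globe.)

-162.483°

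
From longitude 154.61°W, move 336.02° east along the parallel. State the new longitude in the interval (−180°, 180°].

178.59°W

Start at -154.61°; shift +336.02° → +181.41°.
+181.41° lies outside (−180°, 180°]; subtract 360° → -178.59°.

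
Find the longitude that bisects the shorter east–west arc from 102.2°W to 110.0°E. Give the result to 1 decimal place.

176.1°W

Signed shortest Δλ from -102.2° to +110.0° is -147.8°.
Midpoint longitude = -102.2° + (-147.8°)/2 = -102.2° − 73.9° = -176.1°.
(The naïve average (-102.2 + +110.0)/2 = 3.9° is on the wrong side of the globe.)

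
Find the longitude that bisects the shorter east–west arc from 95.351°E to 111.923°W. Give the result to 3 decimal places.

Signed shortest Δλ from +95.351° to -111.923° is +152.726°.
Midpoint longitude = +95.351° + (+152.726°)/2 = +95.351° + 76.363° = +171.714°.
(The naïve average (+95.351 + -111.923)/2 = -8.286° is on the wrong side of the globe.)

171.714°E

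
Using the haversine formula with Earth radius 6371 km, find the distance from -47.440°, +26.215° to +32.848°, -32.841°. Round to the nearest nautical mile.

5774 nmi

Δλ = -32.841 − 26.215 = -59.056°.
Δφ = 32.848 − -47.440 = 80.288°.
a = sin²(Δφ/2) + cos φ₁ · cos φ₂ · sin²(Δλ/2) = 0.553673.
c = 2·atan2(√a, √(1−a)) = 1.67835 rad → d = 6371·c ≈ 10692.76 km ≈ 5773.63 nmi.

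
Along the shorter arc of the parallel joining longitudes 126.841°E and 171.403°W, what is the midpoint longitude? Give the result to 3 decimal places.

157.719°E

Signed shortest Δλ from +126.841° to -171.403° is +61.756°.
Midpoint longitude = +126.841° + (+61.756°)/2 = +126.841° + 30.878° = +157.719°.
(The naïve average (+126.841 + -171.403)/2 = -22.281° is on the wrong side of the globe.)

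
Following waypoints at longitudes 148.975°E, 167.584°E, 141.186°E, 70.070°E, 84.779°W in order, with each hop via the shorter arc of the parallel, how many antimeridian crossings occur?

0

Leg 1: +148.975° → +167.584°, shortest Δλ = 18.609° (east) — does not cross 180°.
Leg 2: +167.584° → +141.186°, shortest Δλ = -26.398° (west) — does not cross 180°.
Leg 3: +141.186° → +70.070°, shortest Δλ = -71.116° (west) — does not cross 180°.
Leg 4: +70.070° → -84.779°, shortest Δλ = -154.849° (west) — does not cross 180°.
Total crossings: 0.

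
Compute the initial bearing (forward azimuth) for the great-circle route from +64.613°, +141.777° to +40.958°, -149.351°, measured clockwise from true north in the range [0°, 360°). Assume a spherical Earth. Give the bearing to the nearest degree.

Δλ = -149.351 − 141.777 = -291.128°; wrapped into (−180°, 180°]: 68.872°.
θ = atan2( sin Δλ · cos φ₂ , cos φ₁ · sin φ₂ − sin φ₁ · cos φ₂ · cos Δλ )
  = atan2(0.70442, 0.03511) = 87.147° → normalised to [0°, 360°): 87.147°.

87°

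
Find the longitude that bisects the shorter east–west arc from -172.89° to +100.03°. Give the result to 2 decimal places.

+143.57°

Signed shortest Δλ from -172.89° to +100.03° is -87.08°.
Midpoint longitude = -172.89° + (-87.08°)/2 = -172.89° − 43.54° = -216.43°.
Normalise into (−180°, 180°]: +143.57°.
(The naïve average (-172.89 + +100.03)/2 = -36.43° is on the wrong side of the globe.)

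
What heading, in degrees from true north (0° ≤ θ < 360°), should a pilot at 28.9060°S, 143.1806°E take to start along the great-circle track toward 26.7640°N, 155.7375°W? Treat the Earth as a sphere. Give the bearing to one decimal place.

52.4°

Δλ = -155.7375 − 143.1806 = -298.9181°; wrapped into (−180°, 180°]: 61.0819°.
θ = atan2( sin Δλ · cos φ₂ , cos φ₁ · sin φ₂ − sin φ₁ · cos φ₂ · cos Δλ )
  = atan2(0.78154, 0.60291) = 52.352° → normalised to [0°, 360°): 52.352°.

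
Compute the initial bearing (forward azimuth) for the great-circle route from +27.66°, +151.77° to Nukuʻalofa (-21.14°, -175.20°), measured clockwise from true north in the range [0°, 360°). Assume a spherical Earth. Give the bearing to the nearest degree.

143°

Δλ = -175.20 − 151.77 = -326.97°; wrapped into (−180°, 180°]: 33.03°.
θ = atan2( sin Δλ · cos φ₂ , cos φ₁ · sin φ₂ − sin φ₁ · cos φ₂ · cos Δλ )
  = atan2(0.50840, -0.68244) = 143.315° → normalised to [0°, 360°): 143.315°.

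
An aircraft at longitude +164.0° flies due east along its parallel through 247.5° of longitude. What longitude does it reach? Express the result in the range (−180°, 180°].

Start at +164.0°; shift +247.5° → +411.5°.
+411.5° lies outside (−180°, 180°]; subtract 360° → +51.5°.

+51.5°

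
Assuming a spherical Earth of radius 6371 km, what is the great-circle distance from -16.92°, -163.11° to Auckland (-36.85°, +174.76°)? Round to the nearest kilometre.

3103 km

Δλ = 174.76 − -163.11 = 337.87°; wrapped into (−180°, 180°]: -22.13°.
Δφ = -36.85 − -16.92 = -19.93°.
a = sin²(Δφ/2) + cos φ₁ · cos φ₂ · sin²(Δλ/2) = 0.058144.
c = 2·atan2(√a, √(1−a)) = 0.48706 rad → d = 6371·c ≈ 3103.08 km.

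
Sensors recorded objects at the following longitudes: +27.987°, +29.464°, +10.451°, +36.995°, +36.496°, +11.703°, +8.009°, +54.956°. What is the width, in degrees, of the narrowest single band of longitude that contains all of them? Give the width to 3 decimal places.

46.947°

Sort the longitudes: +8.009°, +10.451°, +11.703°, +27.987°, +29.464°, +36.496°, +36.995°, +54.956°.
Eastward gaps between consecutive values (wrapping around): 2.442°, 1.252°, 16.284°, 1.477°, 7.032°, 0.499°, 17.961°, 313.053°.
Largest gap = 313.053° ⇒ minimal covering band is its complement: 360° − 313.053° = 46.947°.
Band runs from +8.009° eastward to +54.956°.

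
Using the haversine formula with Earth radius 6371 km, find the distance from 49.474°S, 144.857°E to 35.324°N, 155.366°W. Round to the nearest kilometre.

11113 km

Δλ = -155.366 − 144.857 = -300.223°; wrapped into (−180°, 180°]: 59.777°.
Δφ = 35.324 − -49.474 = 84.798°.
a = sin²(Δφ/2) + cos φ₁ · cos φ₂ · sin²(Δλ/2) = 0.586315.
c = 2·atan2(√a, √(1−a)) = 1.74429 rad → d = 6371·c ≈ 11112.90 km.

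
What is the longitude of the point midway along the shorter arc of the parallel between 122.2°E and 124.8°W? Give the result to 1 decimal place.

Signed shortest Δλ from +122.2° to -124.8° is +113.0°.
Midpoint longitude = +122.2° + (+113.0°)/2 = +122.2° + 56.5° = +178.7°.
(The naïve average (+122.2 + -124.8)/2 = -1.3° is on the wrong side of the globe.)

178.7°E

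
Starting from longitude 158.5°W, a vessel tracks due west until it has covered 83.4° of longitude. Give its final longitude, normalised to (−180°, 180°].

Start at -158.5°; shift −83.4° → -241.9°.
-241.9° lies outside (−180°, 180°]; add 360° → +118.1°.

118.1°E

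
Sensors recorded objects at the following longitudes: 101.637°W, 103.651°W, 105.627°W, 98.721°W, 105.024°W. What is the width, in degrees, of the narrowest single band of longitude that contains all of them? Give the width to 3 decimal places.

Sort the longitudes: -105.627°, -105.024°, -103.651°, -101.637°, -98.721°.
Eastward gaps between consecutive values (wrapping around): 0.603°, 1.373°, 2.014°, 2.916°, 353.094°.
Largest gap = 353.094° ⇒ minimal covering band is its complement: 360° − 353.094° = 6.906°.
Band runs from -105.627° eastward to -98.721°.

6.906°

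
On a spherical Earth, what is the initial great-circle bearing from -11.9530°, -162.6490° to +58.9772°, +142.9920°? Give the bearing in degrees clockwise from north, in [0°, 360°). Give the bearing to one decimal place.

Δλ = 142.9920 − -162.6490 = 305.6410°; wrapped into (−180°, 180°]: -54.3590°.
θ = atan2( sin Δλ · cos φ₂ , cos φ₁ · sin φ₂ − sin φ₁ · cos φ₂ · cos Δλ )
  = atan2(-0.41884, 0.90058) = -24.942° → normalised to [0°, 360°): 335.058°.

335.1°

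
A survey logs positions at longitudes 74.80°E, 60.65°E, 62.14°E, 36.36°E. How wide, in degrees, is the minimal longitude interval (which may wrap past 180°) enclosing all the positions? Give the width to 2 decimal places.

38.44°

Sort the longitudes: +36.36°, +60.65°, +62.14°, +74.80°.
Eastward gaps between consecutive values (wrapping around): 24.29°, 1.49°, 12.66°, 321.56°.
Largest gap = 321.56° ⇒ minimal covering band is its complement: 360° − 321.56° = 38.44°.
Band runs from +36.36° eastward to +74.80°.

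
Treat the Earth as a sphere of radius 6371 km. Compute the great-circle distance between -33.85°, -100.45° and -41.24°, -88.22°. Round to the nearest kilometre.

1353 km

Δλ = -88.22 − -100.45 = 12.23°.
Δφ = -41.24 − -33.85 = -7.39°.
a = sin²(Δφ/2) + cos φ₁ · cos φ₂ · sin²(Δλ/2) = 0.011240.
c = 2·atan2(√a, √(1−a)) = 0.21243 rad → d = 6371·c ≈ 1353.41 km.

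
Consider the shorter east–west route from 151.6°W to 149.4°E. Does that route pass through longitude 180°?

Naïve |149.4 − -151.6| = 301.0° > 180°, so the shorter arc goes the other way round — across 180°.
Signed shortest Δλ = ((149.4 − -151.6 + 180) mod 360) − 180 = -59.0°.
Going west by 59.0° from -151.6° passes through 180° before reaching +149.4°.

Yes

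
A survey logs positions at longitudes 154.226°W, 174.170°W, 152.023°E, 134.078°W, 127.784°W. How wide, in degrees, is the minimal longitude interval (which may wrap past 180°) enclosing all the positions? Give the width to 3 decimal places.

Sort the longitudes: -174.170°, -154.226°, -134.078°, -127.784°, +152.023°.
Eastward gaps between consecutive values (wrapping around): 19.944°, 20.148°, 6.294°, 279.807°, 33.807°.
Largest gap = 279.807° ⇒ minimal covering band is its complement: 360° − 279.807° = 80.193°.
Band runs from +152.023° eastward to -127.784°, crossing the antimeridian.

80.193°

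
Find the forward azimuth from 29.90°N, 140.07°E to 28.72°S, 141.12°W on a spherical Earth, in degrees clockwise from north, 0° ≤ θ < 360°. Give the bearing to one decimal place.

120.2°

Δλ = -141.12 − 140.07 = -281.19°; wrapped into (−180°, 180°]: 78.81°.
θ = atan2( sin Δλ · cos φ₂ , cos φ₁ · sin φ₂ − sin φ₁ · cos φ₂ · cos Δλ )
  = atan2(0.86031, -0.50141) = 120.235° → normalised to [0°, 360°): 120.235°.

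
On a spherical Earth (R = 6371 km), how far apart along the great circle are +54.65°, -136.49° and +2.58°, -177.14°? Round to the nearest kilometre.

Δλ = -177.14 − -136.49 = -40.65°.
Δφ = 2.58 − 54.65 = -52.07°.
a = sin²(Δφ/2) + cos φ₁ · cos φ₂ · sin²(Δλ/2) = 0.262384.
c = 2·atan2(√a, √(1−a)) = 1.07557 rad → d = 6371·c ≈ 6852.44 km.

6852 km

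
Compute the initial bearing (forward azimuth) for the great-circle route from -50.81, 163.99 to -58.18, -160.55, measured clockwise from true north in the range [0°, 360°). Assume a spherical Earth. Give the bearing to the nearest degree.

Δλ = -160.55 − 163.99 = -324.54°; wrapped into (−180°, 180°]: 35.46°.
θ = atan2( sin Δλ · cos φ₂ , cos φ₁ · sin φ₂ − sin φ₁ · cos φ₂ · cos Δλ )
  = atan2(0.30588, -0.20407) = 123.710° → normalised to [0°, 360°): 123.710°.

124°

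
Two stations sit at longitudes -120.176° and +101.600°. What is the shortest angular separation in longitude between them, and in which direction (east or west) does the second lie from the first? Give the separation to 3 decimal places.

138.224° west

Raw difference: 101.600 − -120.176 = 221.776°.
Normalise into (−180°, 180°]: 221.776° − 360° = -138.224°.
Negative ⇒ the second point lies to the west; separation 138.224°.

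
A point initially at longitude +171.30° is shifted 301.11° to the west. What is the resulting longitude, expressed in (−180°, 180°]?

-129.81°

Start at +171.30°; shift −301.11° → -129.81°.
-129.81° already lies in (−180°, 180°].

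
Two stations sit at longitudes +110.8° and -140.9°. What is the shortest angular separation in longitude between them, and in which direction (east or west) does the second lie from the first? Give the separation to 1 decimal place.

Raw difference: -140.9 − 110.8 = -251.7°.
Normalise into (−180°, 180°]: -251.7° + 360° = 108.3°.
Positive ⇒ the second point lies to the east; separation 108.3°.

108.3° east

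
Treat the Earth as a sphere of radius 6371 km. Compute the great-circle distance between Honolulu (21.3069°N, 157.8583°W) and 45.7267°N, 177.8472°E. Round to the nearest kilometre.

3499 km

Δλ = 177.8472 − -157.8583 = 335.7055°; wrapped into (−180°, 180°]: -24.2945°.
Δφ = 45.7267 − 21.3069 = 24.4198°.
a = sin²(Δφ/2) + cos φ₁ · cos φ₂ · sin²(Δλ/2) = 0.073527.
c = 2·atan2(√a, √(1−a)) = 0.54919 rad → d = 6371·c ≈ 3498.91 km.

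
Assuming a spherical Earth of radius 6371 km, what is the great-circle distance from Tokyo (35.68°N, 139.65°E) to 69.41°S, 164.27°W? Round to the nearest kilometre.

12536 km

Δλ = -164.27 − 139.65 = -303.92°; wrapped into (−180°, 180°]: 56.08°.
Δφ = -69.41 − 35.68 = -105.09°.
a = sin²(Δφ/2) + cos φ₁ · cos φ₂ · sin²(Δλ/2) = 0.693295.
c = 2·atan2(√a, √(1−a)) = 1.96773 rad → d = 6371·c ≈ 12536.39 km.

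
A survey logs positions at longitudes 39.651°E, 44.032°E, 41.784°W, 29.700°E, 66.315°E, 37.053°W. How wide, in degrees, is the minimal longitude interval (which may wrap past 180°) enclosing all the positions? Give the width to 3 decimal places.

108.099°

Sort the longitudes: -41.784°, -37.053°, +29.700°, +39.651°, +44.032°, +66.315°.
Eastward gaps between consecutive values (wrapping around): 4.731°, 66.753°, 9.951°, 4.381°, 22.283°, 251.901°.
Largest gap = 251.901° ⇒ minimal covering band is its complement: 360° − 251.901° = 108.099°.
Band runs from -41.784° eastward to +66.315°.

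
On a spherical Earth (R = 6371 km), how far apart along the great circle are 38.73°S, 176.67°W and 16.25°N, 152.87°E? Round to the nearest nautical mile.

Δλ = 152.87 − -176.67 = 329.54°; wrapped into (−180°, 180°]: -30.46°.
Δφ = 16.25 − -38.73 = 54.98°.
a = sin²(Δφ/2) + cos φ₁ · cos φ₂ · sin²(Δλ/2) = 0.264752.
c = 2·atan2(√a, √(1−a)) = 1.08094 rad → d = 6371·c ≈ 6886.69 km ≈ 3718.51 nmi.

3719 nmi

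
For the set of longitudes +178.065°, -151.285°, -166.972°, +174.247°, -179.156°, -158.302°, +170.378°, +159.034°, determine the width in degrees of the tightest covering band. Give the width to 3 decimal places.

Sort the longitudes: -179.156°, -166.972°, -158.302°, -151.285°, +159.034°, +170.378°, +174.247°, +178.065°.
Eastward gaps between consecutive values (wrapping around): 12.184°, 8.670°, 7.017°, 310.319°, 11.344°, 3.869°, 3.818°, 2.779°.
Largest gap = 310.319° ⇒ minimal covering band is its complement: 360° − 310.319° = 49.681°.
Band runs from +159.034° eastward to -151.285°, crossing the antimeridian.

49.681°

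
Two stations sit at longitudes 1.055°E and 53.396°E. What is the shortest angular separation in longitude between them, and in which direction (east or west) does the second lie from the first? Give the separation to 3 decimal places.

Raw difference: 53.396 − 1.055 = 52.341°.
Normalise into (−180°, 180°]: 52.341° stays 52.341°.
Positive ⇒ the second point lies to the east; separation 52.341°.

52.341° east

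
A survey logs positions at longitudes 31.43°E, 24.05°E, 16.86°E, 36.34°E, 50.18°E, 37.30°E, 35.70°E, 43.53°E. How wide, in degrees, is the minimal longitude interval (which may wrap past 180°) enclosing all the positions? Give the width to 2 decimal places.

33.32°

Sort the longitudes: +16.86°, +24.05°, +31.43°, +35.70°, +36.34°, +37.30°, +43.53°, +50.18°.
Eastward gaps between consecutive values (wrapping around): 7.19°, 7.38°, 4.27°, 0.64°, 0.96°, 6.23°, 6.65°, 326.68°.
Largest gap = 326.68° ⇒ minimal covering band is its complement: 360° − 326.68° = 33.32°.
Band runs from +16.86° eastward to +50.18°.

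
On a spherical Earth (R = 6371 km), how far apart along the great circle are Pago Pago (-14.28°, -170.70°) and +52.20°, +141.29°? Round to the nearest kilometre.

8709 km

Δλ = 141.29 − -170.70 = 311.99°; wrapped into (−180°, 180°]: -48.01°.
Δφ = 52.20 − -14.28 = 66.48°.
a = sin²(Δφ/2) + cos φ₁ · cos φ₂ · sin²(Δλ/2) = 0.398767.
c = 2·atan2(√a, √(1−a)) = 1.36692 rad → d = 6371·c ≈ 8708.65 km.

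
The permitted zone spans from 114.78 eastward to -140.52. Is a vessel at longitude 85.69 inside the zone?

Band width going east from +114.78° to -140.52°: ((-140.52 − 114.78) mod 360) = 104.70°.
Offset of +85.69° east of the west edge: ((85.69 − 114.78) mod 360) = 330.91°.
330.91° > 104.70° ⇒ outside.

No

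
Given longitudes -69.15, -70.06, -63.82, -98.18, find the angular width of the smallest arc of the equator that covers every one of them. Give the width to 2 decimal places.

34.36°

Sort the longitudes: -98.18°, -70.06°, -69.15°, -63.82°.
Eastward gaps between consecutive values (wrapping around): 28.12°, 0.91°, 5.33°, 325.64°.
Largest gap = 325.64° ⇒ minimal covering band is its complement: 360° − 325.64° = 34.36°.
Band runs from -98.18° eastward to -63.82°.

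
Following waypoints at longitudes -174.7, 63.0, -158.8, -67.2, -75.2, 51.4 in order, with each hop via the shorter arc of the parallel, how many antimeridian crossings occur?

2

Leg 1: -174.7° → +63.0°, shortest Δλ = -122.3° (west) — crosses 180°.
Leg 2: +63.0° → -158.8°, shortest Δλ = 138.2° (east) — crosses 180°.
Leg 3: -158.8° → -67.2°, shortest Δλ = 91.6° (east) — does not cross 180°.
Leg 4: -67.2° → -75.2°, shortest Δλ = -8.0° (west) — does not cross 180°.
Leg 5: -75.2° → +51.4°, shortest Δλ = 126.6° (east) — does not cross 180°.
Total crossings: 2.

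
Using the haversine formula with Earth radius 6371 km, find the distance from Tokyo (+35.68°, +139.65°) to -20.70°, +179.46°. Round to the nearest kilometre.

7541 km

Δλ = 179.46 − 139.65 = 39.81°.
Δφ = -20.70 − 35.68 = -56.38°.
a = sin²(Δφ/2) + cos φ₁ · cos φ₂ · sin²(Δλ/2) = 0.311236.
c = 2·atan2(√a, √(1−a)) = 1.18367 rad → d = 6371·c ≈ 7541.17 km.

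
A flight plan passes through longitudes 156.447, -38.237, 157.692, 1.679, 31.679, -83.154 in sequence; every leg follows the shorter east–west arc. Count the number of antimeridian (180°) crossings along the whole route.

2

Leg 1: +156.447° → -38.237°, shortest Δλ = 165.316° (east) — crosses 180°.
Leg 2: -38.237° → +157.692°, shortest Δλ = -164.071° (west) — crosses 180°.
Leg 3: +157.692° → +1.679°, shortest Δλ = -156.013° (west) — does not cross 180°.
Leg 4: +1.679° → +31.679°, shortest Δλ = 30.0° (east) — does not cross 180°.
Leg 5: +31.679° → -83.154°, shortest Δλ = -114.833° (west) — does not cross 180°.
Total crossings: 2.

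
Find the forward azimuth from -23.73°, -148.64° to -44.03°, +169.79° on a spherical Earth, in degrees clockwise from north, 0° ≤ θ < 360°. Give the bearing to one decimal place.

Δλ = 169.79 − -148.64 = 318.43°; wrapped into (−180°, 180°]: -41.57°.
θ = atan2( sin Δλ · cos φ₂ , cos φ₁ · sin φ₂ − sin φ₁ · cos φ₂ · cos Δλ )
  = atan2(-0.47707, -0.41981) = -131.347° → normalised to [0°, 360°): 228.653°.

228.7°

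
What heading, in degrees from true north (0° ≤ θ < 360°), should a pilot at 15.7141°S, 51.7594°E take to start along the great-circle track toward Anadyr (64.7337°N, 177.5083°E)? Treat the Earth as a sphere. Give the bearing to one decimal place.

Δλ = 177.5083 − 51.7594 = 125.7489°.
θ = atan2( sin Δλ · cos φ₂ , cos φ₁ · sin φ₂ − sin φ₁ · cos φ₂ · cos Δλ )
  = atan2(0.34641, 0.80300) = 23.335° → normalised to [0°, 360°): 23.335°.

23.3°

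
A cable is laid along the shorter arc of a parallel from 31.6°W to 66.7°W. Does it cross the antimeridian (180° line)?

No

Signed shortest Δλ = ((-66.7 − -31.6 + 180) mod 360) − 180 = -35.1°.
Going west by 35.1° from -31.6° reaches -66.7° without touching 180°.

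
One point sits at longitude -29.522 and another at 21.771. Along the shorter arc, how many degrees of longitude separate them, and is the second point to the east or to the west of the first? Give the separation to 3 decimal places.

Raw difference: 21.771 − -29.522 = 51.293°.
Normalise into (−180°, 180°]: 51.293° stays 51.293°.
Positive ⇒ the second point lies to the east; separation 51.293°.

51.293° east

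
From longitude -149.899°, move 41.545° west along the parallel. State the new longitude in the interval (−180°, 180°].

+168.556°

Start at -149.899°; shift −41.545° → -191.444°.
-191.444° lies outside (−180°, 180°]; add 360° → +168.556°.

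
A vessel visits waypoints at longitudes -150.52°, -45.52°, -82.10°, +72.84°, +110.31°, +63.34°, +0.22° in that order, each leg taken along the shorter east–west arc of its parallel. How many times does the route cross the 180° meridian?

0

Leg 1: -150.52° → -45.52°, shortest Δλ = 105.0° (east) — does not cross 180°.
Leg 2: -45.52° → -82.10°, shortest Δλ = -36.58° (west) — does not cross 180°.
Leg 3: -82.10° → +72.84°, shortest Δλ = 154.94° (east) — does not cross 180°.
Leg 4: +72.84° → +110.31°, shortest Δλ = 37.47° (east) — does not cross 180°.
Leg 5: +110.31° → +63.34°, shortest Δλ = -46.97° (west) — does not cross 180°.
Leg 6: +63.34° → +0.22°, shortest Δλ = -63.12° (west) — does not cross 180°.
Total crossings: 0.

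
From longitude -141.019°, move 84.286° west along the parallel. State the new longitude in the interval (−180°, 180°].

Start at -141.019°; shift −84.286° → -225.305°.
-225.305° lies outside (−180°, 180°]; add 360° → +134.695°.

+134.695°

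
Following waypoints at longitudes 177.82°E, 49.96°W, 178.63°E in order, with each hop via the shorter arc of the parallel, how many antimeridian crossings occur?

2

Leg 1: +177.82° → -49.96°, shortest Δλ = 132.22° (east) — crosses 180°.
Leg 2: -49.96° → +178.63°, shortest Δλ = -131.41° (west) — crosses 180°.
Total crossings: 2.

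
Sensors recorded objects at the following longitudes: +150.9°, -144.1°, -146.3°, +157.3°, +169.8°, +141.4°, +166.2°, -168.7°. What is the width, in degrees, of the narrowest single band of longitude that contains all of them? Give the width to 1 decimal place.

Sort the longitudes: -168.7°, -146.3°, -144.1°, +141.4°, +150.9°, +157.3°, +166.2°, +169.8°.
Eastward gaps between consecutive values (wrapping around): 22.4°, 2.2°, 285.5°, 9.5°, 6.4°, 8.9°, 3.6°, 21.5°.
Largest gap = 285.5° ⇒ minimal covering band is its complement: 360° − 285.5° = 74.5°.
Band runs from +141.4° eastward to -144.1°, crossing the antimeridian.

74.5°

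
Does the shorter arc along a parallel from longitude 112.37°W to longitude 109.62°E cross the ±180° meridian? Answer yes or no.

Yes

Naïve |109.62 − -112.37| = 221.99° > 180°, so the shorter arc goes the other way round — across 180°.
Signed shortest Δλ = ((109.62 − -112.37 + 180) mod 360) − 180 = -138.01°.
Going west by 138.01° from -112.37° passes through 180° before reaching +109.62°.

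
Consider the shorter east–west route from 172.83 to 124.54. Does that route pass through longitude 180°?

No

Signed shortest Δλ = ((124.54 − 172.83 + 180) mod 360) − 180 = -48.29°.
Going west by 48.29° from +172.83° reaches +124.54° without touching 180°.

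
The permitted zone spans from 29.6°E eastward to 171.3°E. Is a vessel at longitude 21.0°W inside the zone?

Band width going east from +29.6° to +171.3°: ((171.3 − 29.6) mod 360) = 141.7°.
Offset of -21.0° east of the west edge: ((-21.0 − 29.6) mod 360) = 309.4°.
309.4° > 141.7° ⇒ outside.

No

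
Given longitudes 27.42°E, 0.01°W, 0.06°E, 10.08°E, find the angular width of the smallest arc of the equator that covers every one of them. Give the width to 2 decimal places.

Sort the longitudes: -0.01°, +0.06°, +10.08°, +27.42°.
Eastward gaps between consecutive values (wrapping around): 0.07°, 10.02°, 17.34°, 332.57°.
Largest gap = 332.57° ⇒ minimal covering band is its complement: 360° − 332.57° = 27.43°.
Band runs from -0.01° eastward to +27.42°.

27.43°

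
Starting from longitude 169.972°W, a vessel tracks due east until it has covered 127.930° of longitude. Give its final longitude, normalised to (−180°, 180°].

42.042°W

Start at -169.972°; shift +127.930° → -42.042°.
-42.042° already lies in (−180°, 180°].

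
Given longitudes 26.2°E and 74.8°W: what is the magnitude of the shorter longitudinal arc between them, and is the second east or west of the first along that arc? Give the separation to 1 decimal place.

101.0° west

Raw difference: -74.8 − 26.2 = -101.0°.
Normalise into (−180°, 180°]: -101.0° stays -101.0°.
Negative ⇒ the second point lies to the west; separation 101.0°.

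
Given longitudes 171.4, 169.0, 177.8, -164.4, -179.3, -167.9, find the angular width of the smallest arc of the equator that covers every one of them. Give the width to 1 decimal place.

26.6°

Sort the longitudes: -179.3°, -167.9°, -164.4°, +169.0°, +171.4°, +177.8°.
Eastward gaps between consecutive values (wrapping around): 11.4°, 3.5°, 333.4°, 2.4°, 6.4°, 2.9°.
Largest gap = 333.4° ⇒ minimal covering band is its complement: 360° − 333.4° = 26.6°.
Band runs from +169.0° eastward to -164.4°, crossing the antimeridian.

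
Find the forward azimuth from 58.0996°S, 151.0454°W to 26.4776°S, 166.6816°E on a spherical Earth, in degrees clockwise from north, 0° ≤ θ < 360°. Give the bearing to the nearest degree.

298°

Δλ = 166.6816 − -151.0454 = 317.7270°; wrapped into (−180°, 180°]: -42.2730°.
θ = atan2( sin Δλ · cos φ₂ , cos φ₁ · sin φ₂ − sin φ₁ · cos φ₂ · cos Δλ )
  = atan2(-0.60211, 0.32669) = -61.516° → normalised to [0°, 360°): 298.484°.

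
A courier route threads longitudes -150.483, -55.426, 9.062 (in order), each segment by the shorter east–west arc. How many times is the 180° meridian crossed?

0

Leg 1: -150.483° → -55.426°, shortest Δλ = 95.057° (east) — does not cross 180°.
Leg 2: -55.426° → +9.062°, shortest Δλ = 64.488° (east) — does not cross 180°.
Total crossings: 0.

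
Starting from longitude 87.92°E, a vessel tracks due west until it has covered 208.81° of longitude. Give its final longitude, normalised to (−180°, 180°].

120.89°W

Start at +87.92°; shift −208.81° → -120.89°.
-120.89° already lies in (−180°, 180°].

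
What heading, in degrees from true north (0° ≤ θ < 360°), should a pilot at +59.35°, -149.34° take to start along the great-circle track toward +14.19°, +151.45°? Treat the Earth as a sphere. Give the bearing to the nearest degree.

250°

Δλ = 151.45 − -149.34 = 300.79°; wrapped into (−180°, 180°]: -59.21°.
θ = atan2( sin Δλ · cos φ₂ , cos φ₁ · sin φ₂ − sin φ₁ · cos φ₂ · cos Δλ )
  = atan2(-0.83284, -0.30197) = -109.930° → normalised to [0°, 360°): 250.070°.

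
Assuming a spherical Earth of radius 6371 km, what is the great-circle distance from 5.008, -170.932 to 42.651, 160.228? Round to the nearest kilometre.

5059 km

Δλ = 160.228 − -170.932 = 331.160°; wrapped into (−180°, 180°]: -28.840°.
Δφ = 42.651 − 5.008 = 37.643°.
a = sin²(Δφ/2) + cos φ₁ · cos φ₂ · sin²(Δλ/2) = 0.149522.
c = 2·atan2(√a, √(1−a)) = 0.79406 rad → d = 6371·c ≈ 5058.95 km.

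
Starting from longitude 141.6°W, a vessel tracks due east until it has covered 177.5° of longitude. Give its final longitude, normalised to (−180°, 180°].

Start at -141.6°; shift +177.5° → +35.9°.
+35.9° already lies in (−180°, 180°].

35.9°E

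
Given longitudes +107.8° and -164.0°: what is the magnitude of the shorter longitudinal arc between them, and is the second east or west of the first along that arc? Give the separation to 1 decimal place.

88.2° east

Raw difference: -164.0 − 107.8 = -271.8°.
Normalise into (−180°, 180°]: -271.8° + 360° = 88.2°.
Positive ⇒ the second point lies to the east; separation 88.2°.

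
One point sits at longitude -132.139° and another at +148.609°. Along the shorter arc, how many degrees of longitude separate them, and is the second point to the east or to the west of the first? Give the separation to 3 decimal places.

79.252° west

Raw difference: 148.609 − -132.139 = 280.748°.
Normalise into (−180°, 180°]: 280.748° − 360° = -79.252°.
Negative ⇒ the second point lies to the west; separation 79.252°.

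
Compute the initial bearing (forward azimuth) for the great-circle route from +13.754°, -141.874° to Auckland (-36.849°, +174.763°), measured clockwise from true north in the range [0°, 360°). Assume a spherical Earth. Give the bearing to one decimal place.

217.3°

Δλ = 174.763 − -141.874 = 316.637°; wrapped into (−180°, 180°]: -43.363°.
θ = atan2( sin Δλ · cos φ₂ , cos φ₁ · sin φ₂ − sin φ₁ · cos φ₂ · cos Δλ )
  = atan2(-0.54944, -0.72083) = -142.684° → normalised to [0°, 360°): 217.316°.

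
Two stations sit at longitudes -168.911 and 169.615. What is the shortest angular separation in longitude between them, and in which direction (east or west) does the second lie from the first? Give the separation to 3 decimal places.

Raw difference: 169.615 − -168.911 = 338.526°.
Normalise into (−180°, 180°]: 338.526° − 360° = -21.474°.
Negative ⇒ the second point lies to the west; separation 21.474°.

21.474° west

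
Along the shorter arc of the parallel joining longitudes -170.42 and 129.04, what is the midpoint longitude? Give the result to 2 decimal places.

+159.31°

Signed shortest Δλ from -170.42° to +129.04° is -60.54°.
Midpoint longitude = -170.42° + (-60.54°)/2 = -170.42° − 30.27° = -200.69°.
Normalise into (−180°, 180°]: +159.31°.
(The naïve average (-170.42 + +129.04)/2 = -20.69° is on the wrong side of the globe.)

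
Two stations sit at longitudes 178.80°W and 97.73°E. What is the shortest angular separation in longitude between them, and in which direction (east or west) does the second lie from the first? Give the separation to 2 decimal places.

83.47° west

Raw difference: 97.73 − -178.80 = 276.53°.
Normalise into (−180°, 180°]: 276.53° − 360° = -83.47°.
Negative ⇒ the second point lies to the west; separation 83.47°.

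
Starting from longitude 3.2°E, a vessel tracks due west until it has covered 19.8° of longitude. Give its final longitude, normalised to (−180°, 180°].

Start at +3.2°; shift −19.8° → -16.6°.
-16.6° already lies in (−180°, 180°].

16.6°W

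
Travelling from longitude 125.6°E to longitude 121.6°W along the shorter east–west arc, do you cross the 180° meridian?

Naïve |-121.6 − 125.6| = 247.2° > 180°, so the shorter arc goes the other way round — across 180°.
Signed shortest Δλ = ((-121.6 − 125.6 + 180) mod 360) − 180 = 112.8°.
Going east by 112.8° from +125.6° passes through 180° before reaching -121.6°.

Yes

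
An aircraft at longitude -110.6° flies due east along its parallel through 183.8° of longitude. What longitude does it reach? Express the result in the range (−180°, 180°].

+73.2°

Start at -110.6°; shift +183.8° → +73.2°.
+73.2° already lies in (−180°, 180°].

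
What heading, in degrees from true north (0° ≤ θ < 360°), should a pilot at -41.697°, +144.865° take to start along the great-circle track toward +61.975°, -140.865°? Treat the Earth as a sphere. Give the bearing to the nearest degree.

31°

Δλ = -140.865 − 144.865 = -285.730°; wrapped into (−180°, 180°]: 74.270°.
θ = atan2( sin Δλ · cos φ₂ , cos φ₁ · sin φ₂ − sin φ₁ · cos φ₂ · cos Δλ )
  = atan2(0.45226, 0.74385) = 31.300° → normalised to [0°, 360°): 31.300°.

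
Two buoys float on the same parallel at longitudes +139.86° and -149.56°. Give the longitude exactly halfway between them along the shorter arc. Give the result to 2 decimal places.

Signed shortest Δλ from +139.86° to -149.56° is +70.58°.
Midpoint longitude = +139.86° + (+70.58°)/2 = +139.86° + 35.29° = +175.15°.
(The naïve average (+139.86 + -149.56)/2 = -4.85° is on the wrong side of the globe.)

+175.15°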